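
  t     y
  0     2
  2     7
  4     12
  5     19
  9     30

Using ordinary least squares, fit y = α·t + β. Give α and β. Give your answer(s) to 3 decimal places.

α = 3.196, β = 1.217

Sums needed: Σt·t = 126, Σt = 20, Σ1 = 5.
Right-hand side: Σt·y = 427, Σy = 70.
Normal equations: [[126, 20]; [20, 5]]·[α, β]ᵀ = [427, 70]ᵀ.
Determinant 126·5 − 20² = 230.
α = (427·5 − 20·70)/230 = 147/46; β = (126·70 − 20·427)/230 = 28/23.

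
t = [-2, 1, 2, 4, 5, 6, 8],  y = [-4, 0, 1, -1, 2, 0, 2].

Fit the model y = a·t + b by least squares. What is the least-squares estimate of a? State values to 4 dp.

Forming XᵀX = [[150, 24]; [24, 7]] and Xᵀy = [32, 0]ᵀ gives XᵀX·[a, b]ᵀ = Xᵀy.
det = 150·7 − 24² = 474.
a = (32·7 − 24·0)/474 = 112/237; b = (150·0 − 24·32)/474 = -128/79.

a = 0.4726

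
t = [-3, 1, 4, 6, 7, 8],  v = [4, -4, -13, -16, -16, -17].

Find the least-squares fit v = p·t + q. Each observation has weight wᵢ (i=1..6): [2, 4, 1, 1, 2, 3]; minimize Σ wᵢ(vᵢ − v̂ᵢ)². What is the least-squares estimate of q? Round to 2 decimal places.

Sums needed: Σwᵢ·t·t = 364, Σwᵢ·t = 46, Σwᵢ·1 = 13.
And Σwᵢ·t·v = -820, Σwᵢ·v = -120.
Normal equations: [[364, 46]; [46, 13]]·[p, q]ᵀ = [-820, -120]ᵀ.
det = 364·13 − 46² = 2616.
p = ((-820)·13 − 46·(-120))/2616 = -1285/654; q = (364·(-120) − 46·(-820))/2616 = -745/327.

q = -2.28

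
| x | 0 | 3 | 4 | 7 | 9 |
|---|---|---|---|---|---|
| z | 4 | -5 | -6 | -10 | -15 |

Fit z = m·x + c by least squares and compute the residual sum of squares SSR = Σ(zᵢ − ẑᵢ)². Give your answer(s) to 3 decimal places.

AᵀA·[m, c]ᵀ = Aᵀz reads: 155·m + 23·c = -244;  23·m + 5·c = -32.
(Σx·x = 155, Σx = 23, Σ1 = 5, Σx·z = -244, Σz = -32.)
det = 155·5 − 23² = 246.
m = ((-244)·5 − 23·(-32))/246 = -242/123; c = (155·(-32) − 23·(-244))/246 = 326/123.
Residuals: 166/123, -215/123, -32/41, 46/41, 7/123; SSR = 830/123.

SSR = 6.748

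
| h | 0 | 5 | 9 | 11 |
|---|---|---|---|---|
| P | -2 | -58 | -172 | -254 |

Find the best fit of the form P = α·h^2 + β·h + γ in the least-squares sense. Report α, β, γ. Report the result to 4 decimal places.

XᵀX·[α, β, γ]ᵀ = XᵀP reads: 21827·α + 2185·β + 227·γ = -46116;  2185·α + 227·β + 25·γ = -4632;  227·α + 25·β + 4·γ = -486.
(Σh^2·h^2 = 21827, Σh^2·h = 2185, Σh^2 = 227, Σh·h = 227, Σh = 25, Σ1 = 4, Σh^2·P = -46116, Σh·P = -4632, ΣP = -486.)
Solving the 3×3 system (Gaussian elimination) gives α = -29867/15234, β = -19859/15234, γ = -5310/2539.

α = -1.9605, β = -1.3036, γ = -2.0914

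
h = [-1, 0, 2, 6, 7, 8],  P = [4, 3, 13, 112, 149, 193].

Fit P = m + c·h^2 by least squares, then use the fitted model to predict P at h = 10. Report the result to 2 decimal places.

P̂ = 302.06

Compute the Gram sums: Σ1 = 6, Σh^2 = 154, Σh^2·h^2 = 7810.
Moment sums: ΣP = 474, Σh^2·P = 23741.
Δ = 6·7810 − 154² = 23144.
m = (474·7810 − 154·23741)/23144 = 2083/1052; c = (6·23741 − 154·474)/23144 = 34725/11572.
At h = 10: P̂ = (2083/1052)·(1) + (34725/11572)·(100) = 3495413/11572.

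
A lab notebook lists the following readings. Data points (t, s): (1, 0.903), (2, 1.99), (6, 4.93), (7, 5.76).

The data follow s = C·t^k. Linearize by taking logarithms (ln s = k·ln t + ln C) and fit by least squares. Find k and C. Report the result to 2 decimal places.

k = 0.93, C = 0.96

With ln sᵢ as the transformed response and ln tᵢ as the regressor:
Σln t = 4.4308, Σ(ln t)² = 7.4774, Σln s = 3.9324, Σln t·ln s = 6.7426.
Equations: 7.4774·k + 4.4308·ln C = 6.7426;  4.4308·k + 4·ln C = 3.9324.
Δ = 7.4774·4 − (4.4308)² = 10.2775; k = (6.7426·4 − 4.4308·3.9324)/10.2775 = 0.92890, ln C = (7.4774·3.9324 − 4.4308·6.7426)/10.2775 = -0.04585, so C = exp(-0.04585) = 0.95519.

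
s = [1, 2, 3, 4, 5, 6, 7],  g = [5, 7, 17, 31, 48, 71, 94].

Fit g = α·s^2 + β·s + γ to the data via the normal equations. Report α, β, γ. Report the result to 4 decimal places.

α = 2.0952, β = -1.5476, γ = 3.2857

Entries of AᵀA: Σs^2·s^2 = 4676, Σs^2·s = 784, Σs^2 = 140, Σs·s = 140, Σs = 28, Σ1 = 7.
And Σs^2·g = 9044, Σs·g = 1518, Σg = 273.
AᵀA·[α, β, γ]ᵀ = Aᵀg becomes [[4676, 784, 140]; [784, 140, 28]; [140, 28, 7]]·[α, β, γ]ᵀ = [9044, 1518, 273]ᵀ.
Solving the 3×3 system (Gaussian elimination) gives α = 44/21, β = -65/42, γ = 23/7.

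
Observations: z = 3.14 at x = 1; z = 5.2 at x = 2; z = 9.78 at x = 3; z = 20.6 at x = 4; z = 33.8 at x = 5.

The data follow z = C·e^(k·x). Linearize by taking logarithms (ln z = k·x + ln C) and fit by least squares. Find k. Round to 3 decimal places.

k = 0.613

Linearized form: ln z = k·x + ln C. From the 5 transformed points,
Σx = 15.0000, Σ(x)² = 55.0000, Σln z = 11.6190, Σx·ln z = 40.9860.
Normal system: [[55.0000, 15.0000]; [15.0000, 5]]·[k, ln C]ᵀ = [40.9860, 11.6190]ᵀ.
Solving (det = 50.0000): k = 0.61291, ln C = 0.48506.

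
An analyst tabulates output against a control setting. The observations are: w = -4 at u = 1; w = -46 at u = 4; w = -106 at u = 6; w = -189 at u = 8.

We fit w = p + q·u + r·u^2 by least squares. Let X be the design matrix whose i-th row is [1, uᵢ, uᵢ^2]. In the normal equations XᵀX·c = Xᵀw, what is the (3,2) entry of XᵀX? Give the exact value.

793

Row 3 ↔ basis u^2, column 2 ↔ basis u, so (XᵀX)_{3,2} = Σᵢ (u^2)·(u) = (1)·(1) + (16)·(4) + (36)·(6) + (64)·(8) = 793.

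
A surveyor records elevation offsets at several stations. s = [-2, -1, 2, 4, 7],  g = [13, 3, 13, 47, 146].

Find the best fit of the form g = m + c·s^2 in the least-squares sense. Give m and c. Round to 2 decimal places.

XᵀX·[m, c]ᵀ = Xᵀg reads: 5·m + 74·c = 222;  74·m + 2690·c = 8013.
Determinant 5·2690 − 74² = 7974.
m = (222·2690 − 74·8013)/7974 = 703/1329; c = (5·8013 − 74·222)/7974 = 7879/2658.

m = 0.53, c = 2.96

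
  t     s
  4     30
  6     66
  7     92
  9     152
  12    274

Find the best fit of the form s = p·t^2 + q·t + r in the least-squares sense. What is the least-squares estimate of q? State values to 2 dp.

q = -1.72

The normal equations are: 31250·p + 3080·q + 326·r = 59132;  3080·p + 326·q + 38·r = 5816;  326·p + 38·q + 5·r = 614.
Row-reducing yields p = 832/413, q = -710/413, r = 1866/413.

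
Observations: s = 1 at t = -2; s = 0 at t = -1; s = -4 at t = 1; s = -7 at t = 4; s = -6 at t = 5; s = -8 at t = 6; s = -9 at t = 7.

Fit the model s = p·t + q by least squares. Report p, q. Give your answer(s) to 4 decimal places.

Sums needed: Σt·t = 132, Σt = 20, Σ1 = 7.
Right-hand side: Σt·s = -175, Σs = -33.
Normal equations: [[132, 20]; [20, 7]]·[p, q]ᵀ = [-175, -33]ᵀ.
Determinant 132·7 − 20² = 524.
p = ((-175)·7 − 20·(-33))/524 = -565/524; q = (132·(-33) − 20·(-175))/524 = -214/131.

p = -1.0782, q = -1.6336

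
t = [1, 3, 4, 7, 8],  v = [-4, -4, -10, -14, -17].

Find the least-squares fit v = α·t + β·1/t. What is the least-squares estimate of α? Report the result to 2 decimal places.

α = -2.03

The normal system MᵀM·[α, β]ᵀ = Mᵀv is [[139, 5]; [5, 34141/28224]]·[α, β]ᵀ = [-290, -287/24]ᵀ.
Δ = 139·(34141/28224) − 5² = 4039999/28224.
α = ((-290)·(34141/28224) − 5·(-287/24))/(4039999/28224) = -8213330/4039999; β = (139·(-287/24) − 5·(-290))/(4039999/28224) = -5989368/4039999.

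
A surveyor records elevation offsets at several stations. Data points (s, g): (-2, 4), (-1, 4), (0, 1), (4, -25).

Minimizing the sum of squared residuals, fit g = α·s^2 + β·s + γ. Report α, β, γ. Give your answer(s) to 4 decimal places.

The normal system XᵀX·[α, β, γ]ᵀ = Xᵀg is [[273, 55, 21]; [55, 21, 1]; [21, 1, 4]]·[α, β, γ]ᵀ = [-380, -112, -16]ᵀ.
Solving the 3×3 system (Gaussian elimination) gives α = -769/902, β = -2851/902, γ = 571/451.

α = -0.8525, β = -3.1608, γ = 1.2661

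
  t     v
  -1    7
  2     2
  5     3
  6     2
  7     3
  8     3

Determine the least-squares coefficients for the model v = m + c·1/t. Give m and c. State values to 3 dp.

m = 3.412, c = -3.488

Sums needed: Σ1 = 6, Σ1/t = 113/840, Σ1/t·1/t = 955249/705600.
Moment sums: Σv = 20, Σ1/t·v = -3581/840.
MᵀM·[m, c]ᵀ = Mᵀv becomes [[6, 113/840]; [113/840, 955249/705600]]·[m, c]ᵀ = [20, -3581/840]ᵀ.
Determinant 6·(955249/705600) − (113/840)² = 228749/28224.
m = (20·(955249/705600) − (113/840)·(-3581/840))/(228749/28224) = 629343/184475; c = (6·(-3581/840) − (113/840)·20)/(228749/28224) = -128688/36895.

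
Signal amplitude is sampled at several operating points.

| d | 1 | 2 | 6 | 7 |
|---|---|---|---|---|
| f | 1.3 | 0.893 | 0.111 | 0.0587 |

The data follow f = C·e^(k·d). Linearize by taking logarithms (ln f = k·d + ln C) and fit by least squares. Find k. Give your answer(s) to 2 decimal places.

Linearized form: ln f = k·d + ln C. From the 4 transformed points,
Σd = 16.0000, Σ(d)² = 90.0000, Σln f = -4.8843, Σd·ln f = -33.0005.
Normal system: [[90.0000, 16.0000]; [16.0000, 4]]·[k, ln C]ᵀ = [-33.0005, -4.8843]ᵀ.
Slope k = (n·Σd·ln f − Σd·Σln f)/(n·Σ(d)² − (Σd)²) = (4·-33.0005 − 16.0000·-4.8843)/104.0000 = -0.51781; ln C = (Σln f − k·Σd)/n = 0.85017.

k = -0.52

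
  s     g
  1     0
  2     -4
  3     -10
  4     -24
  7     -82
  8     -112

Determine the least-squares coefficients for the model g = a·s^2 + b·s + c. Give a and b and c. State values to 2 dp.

a = -2.08, b = 2.86, c = -0.93

Normal-equation sums: Σs^2·s^2 = 6851, Σs^2·s = 955, Σs^2 = 143, Σs·s = 143, Σs = 25, Σ1 = 6.
Right-hand side: Σs^2·g = -11676, Σs·g = -1604, Σg = -232.
Inverting the 3×3 Gram matrix, [a, b, c]ᵀ = [-3670/1761, 5042/1761, -544/587]ᵀ.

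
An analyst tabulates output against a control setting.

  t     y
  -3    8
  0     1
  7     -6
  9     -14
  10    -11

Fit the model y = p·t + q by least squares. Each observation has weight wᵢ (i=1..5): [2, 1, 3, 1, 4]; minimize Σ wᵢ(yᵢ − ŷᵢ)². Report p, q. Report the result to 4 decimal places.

p = -1.4498, q = 3.0718

With design matrix A, AᵀWA = [[646, 64]; [64, 11]] and AᵀWy = [-740, -59]ᵀ.
Eliminating q: 11·(row 1) − 64·(row 2) gives 3010·p = 11·(-740) − 64·(-59) = -4364, so p = -2182/1505.
Then q = ((-59) − 64·(-2182/1505))/11 = 4623/1505.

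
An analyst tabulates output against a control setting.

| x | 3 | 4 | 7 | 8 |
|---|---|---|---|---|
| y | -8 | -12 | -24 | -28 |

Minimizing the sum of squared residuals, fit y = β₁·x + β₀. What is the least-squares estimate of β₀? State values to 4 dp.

The normal equations are: 138·β₁ + 22·β₀ = -464;  22·β₁ + 4·β₀ = -72.
(Σx·x = 138, Σx = 22, Σ1 = 4, Σx·y = -464, Σy = -72.)
Eliminating β₀: 4·(row 1) − 22·(row 2) gives 68·β₁ = 4·(-464) − 22·(-72) = -272, so β₁ = -4.
Then β₀ = ((-72) − 22·(-4))/4 = 4.

β₀ = 4.0000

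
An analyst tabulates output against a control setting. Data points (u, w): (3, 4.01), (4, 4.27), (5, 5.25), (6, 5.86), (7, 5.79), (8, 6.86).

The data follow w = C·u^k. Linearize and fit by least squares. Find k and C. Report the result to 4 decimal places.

k = 0.5432, C = 2.1399

Taking logs, ln w = k·ln u + ln C, so regress ln w on ln u.
Over the data: Σln u = 9.9115, Σ(ln u)² = 17.0401, Σln w = 9.9486, Σln u·ln w = 16.7967.
Normal system: [[17.0401, 9.9115]; [9.9115, 6]]·[k, ln C]ᵀ = [16.7967, 9.9486]ᵀ.
Slope k = (n·Σln u·ln w − Σln u·Σln w)/(n·Σ(ln u)² − (Σln u)²) = (6·16.7967 − 9.9115·9.9486)/4.0036 = 0.54321; ln C = (Σln w − k·Σln u)/n = 0.76076, so C = exp(0.76076) = 2.13991.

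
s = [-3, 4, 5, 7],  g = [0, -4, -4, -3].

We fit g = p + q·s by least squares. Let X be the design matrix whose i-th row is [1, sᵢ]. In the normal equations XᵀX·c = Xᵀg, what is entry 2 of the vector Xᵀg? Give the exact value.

-57

Entry 2 ↔ basis s, so (Xᵀg)_{2} = Σᵢ (s)·gᵢ = (-3)·(0) + (4)·(-4) + (5)·(-4) + (7)·(-3) = -57.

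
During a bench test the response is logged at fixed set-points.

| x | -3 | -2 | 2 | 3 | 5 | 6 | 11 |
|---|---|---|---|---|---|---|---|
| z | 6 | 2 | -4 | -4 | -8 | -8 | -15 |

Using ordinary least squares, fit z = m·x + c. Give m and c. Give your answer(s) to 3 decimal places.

Entries of AᵀA: Σx·x = 208, Σx = 22, Σ1 = 7.
And Σx·z = -295, Σz = -31.
Normal equations: [[208, 22]; [22, 7]]·[m, c]ᵀ = [-295, -31]ᵀ.
det = 208·7 − 22² = 972.
m = ((-295)·7 − 22·(-31))/972 = -461/324; c = (208·(-31) − 22·(-295))/972 = 7/162.

m = -1.423, c = 0.043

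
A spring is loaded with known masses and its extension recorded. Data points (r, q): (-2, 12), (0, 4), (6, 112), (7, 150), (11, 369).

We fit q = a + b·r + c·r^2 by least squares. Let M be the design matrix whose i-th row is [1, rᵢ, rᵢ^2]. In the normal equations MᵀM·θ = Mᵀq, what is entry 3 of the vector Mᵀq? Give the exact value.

56079

Entry 3 ↔ basis r^2, so (Mᵀq)_{3} = Σᵢ (r^2)·qᵢ = (4)·(12) + (0)·(4) + (36)·(112) + (49)·(150) + (121)·(369) = 56079.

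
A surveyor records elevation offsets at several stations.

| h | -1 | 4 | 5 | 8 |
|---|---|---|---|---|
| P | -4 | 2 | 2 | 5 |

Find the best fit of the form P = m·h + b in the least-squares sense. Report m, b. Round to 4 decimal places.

MᵀM·[m, b]ᵀ = MᵀP reads: 106·m + 16·b = 62;  16·m + 4·b = 5.
Δ = 106·4 − 16² = 168.
m = (62·4 − 16·5)/168 = 1; b = (106·5 − 16·62)/168 = -11/4.

m = 1.0000, b = -2.7500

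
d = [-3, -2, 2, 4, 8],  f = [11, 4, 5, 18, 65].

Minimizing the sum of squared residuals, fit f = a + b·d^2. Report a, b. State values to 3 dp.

a = 1.188, b = 1.001

The normal equations are: 5·a + 97·b = 103;  97·a + 4465·b = 4583.
(Σ1 = 5, Σd^2 = 97, Σd^2·d^2 = 4465, Σf = 103, Σd^2·f = 4583.)
Eliminating b: 4465·(row 1) − 97·(row 2) gives 12916·a = 4465·103 − 97·4583 = 15344, so a = 3836/3229.
Then b = (4583 − 97·(3836/3229))/4465 = 3231/3229.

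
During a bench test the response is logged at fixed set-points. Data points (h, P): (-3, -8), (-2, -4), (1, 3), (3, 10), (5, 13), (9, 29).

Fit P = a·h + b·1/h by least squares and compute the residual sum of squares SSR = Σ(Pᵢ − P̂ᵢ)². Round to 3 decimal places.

Entries of MᵀM: Σh·h = 129, Σh·1/h = 6, Σ1/h·1/h = 12349/8100.
For MᵀP: Σh·P = 391, Σ1/h·P = 757/45.
Normal equations: [[129, 6]; [6, 12349/8100]]·[a, b]ᵀ = [391, 757/45]ᵀ.
Determinant 129·(12349/8100) − 6² = 433807/2700.
a = (391·(12349/8100) − 6·(757/45))/(433807/2700) = 4010899/1301421; b = (129·(757/45) − 6·391)/(433807/2700) = -475020/433807.
Residuals: 382103/433807, 2103584/1301421, 1318424/1301421, 485511/433807, -2851010/1301421, 600486/433807; SSR = 16114946/1301421.

SSR = 12.383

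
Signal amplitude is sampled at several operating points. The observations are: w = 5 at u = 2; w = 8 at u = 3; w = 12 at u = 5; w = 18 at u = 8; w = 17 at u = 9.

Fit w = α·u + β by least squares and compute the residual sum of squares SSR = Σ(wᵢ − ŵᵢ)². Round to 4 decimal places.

SSR = 5.3280

Entries of AᵀA: Σu·u = 183, Σu = 27, Σ1 = 5.
And Σu·w = 391, Σw = 60.
AᵀA·[α, β]ᵀ = Aᵀw becomes [[183, 27]; [27, 5]]·[α, β]ᵀ = [391, 60]ᵀ.
Eliminating β: 5·(row 1) − 27·(row 2) gives 186·α = 5·391 − 27·60 = 335, so α = 335/186.
Then β = (60 − 27·(335/186))/5 = 141/62.
Residuals: -163/186, 10/31, 67/93, 245/186, -46/31; SSR = 991/186.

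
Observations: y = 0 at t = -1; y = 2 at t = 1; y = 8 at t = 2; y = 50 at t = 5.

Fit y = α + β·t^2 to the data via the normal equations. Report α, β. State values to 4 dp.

α = -0.7598, β = 2.0335

Compute the Gram sums: Σ1 = 4, Σt^2 = 31, Σt^2·t^2 = 643.
And Σy = 60, Σt^2·y = 1284.
Normal equations: [[4, 31]; [31, 643]]·[α, β]ᵀ = [60, 1284]ᵀ.
Eliminating β: 643·(row 1) − 31·(row 2) gives 1611·α = 643·60 − 31·1284 = -1224, so α = -136/179.
Then β = (1284 − 31·(-136/179))/643 = 364/179.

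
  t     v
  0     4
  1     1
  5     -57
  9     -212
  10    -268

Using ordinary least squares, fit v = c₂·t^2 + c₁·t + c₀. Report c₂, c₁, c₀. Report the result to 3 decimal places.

c₂ = -2.999, c₁ = 3.015, c₀ = 2.686

The normal equations are: 17187·c₂ + 1855·c₁ + 207·c₀ = -45396;  1855·c₂ + 207·c₁ + 25·c₀ = -4872;  207·c₂ + 25·c₁ + 5·c₀ = -532.
(Σt^2·t^2 = 17187, Σt^2·t = 1855, Σt^2 = 207, Σt·t = 207, Σt = 25, Σ1 = 5, Σt^2·v = -45396, Σt·v = -4872, Σv = -532.)
Solving the 3×3 system (Gaussian elimination) gives c₂ = -3128/1043, c₁ = 128922/42763, c₀ = 114874/42763.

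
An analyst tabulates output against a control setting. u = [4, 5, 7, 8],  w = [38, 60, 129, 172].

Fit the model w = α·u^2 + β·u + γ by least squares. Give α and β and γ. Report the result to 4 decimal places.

α = 3.5000, β = -8.3000, γ = 14.8000

Forming AᵀA = [[7378, 1044, 154]; [1044, 154, 24]; [154, 24, 4]] and Aᵀw = [19437, 2731, 399]ᵀ gives AᵀA·[α, β, γ]ᵀ = Aᵀw.
Solving the 3×3 system (Gaussian elimination) gives α = 7/2, β = -83/10, γ = 74/5.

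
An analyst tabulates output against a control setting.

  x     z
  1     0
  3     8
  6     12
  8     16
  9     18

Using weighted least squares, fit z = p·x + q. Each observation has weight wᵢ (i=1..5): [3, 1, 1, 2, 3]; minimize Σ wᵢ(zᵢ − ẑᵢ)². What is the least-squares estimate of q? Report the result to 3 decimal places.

q = -1.439

Setting ∂/∂p … = 0 gives: 419·p + 55·q = 838;  55·p + 10·q = 106.
(Σwᵢ·x·x = 419, Σwᵢ·x = 55, Σwᵢ·1 = 10, Σwᵢ·x·z = 838, Σwᵢ·z = 106.)
Δ = 419·10 − 55² = 1165.
p = (838·10 − 55·106)/1165 = 510/233; q = (419·106 − 55·838)/1165 = -1676/1165.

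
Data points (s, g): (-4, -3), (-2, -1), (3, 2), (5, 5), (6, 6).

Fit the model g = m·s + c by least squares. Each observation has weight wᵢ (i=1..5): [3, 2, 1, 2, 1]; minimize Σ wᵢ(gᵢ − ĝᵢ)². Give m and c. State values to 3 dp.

Forming AᵀWA = [[151, 3]; [3, 9]] and AᵀWg = [132, 7]ᵀ gives AᵀWA·[m, c]ᵀ = AᵀWg.
Eliminating c: 9·(row 1) − 3·(row 2) gives 1350·m = 9·132 − 3·7 = 1167, so m = 389/450.
Then c = (7 − 3·(389/450))/9 = 661/1350.

m = 0.864, c = 0.490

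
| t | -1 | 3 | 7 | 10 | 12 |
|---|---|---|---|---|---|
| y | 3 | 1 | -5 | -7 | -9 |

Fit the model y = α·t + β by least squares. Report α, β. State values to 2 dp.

Entries of AᵀA: Σt·t = 303, Σt = 31, Σ1 = 5.
And Σt·y = -213, Σy = -17.
det = 303·5 − 31² = 554.
α = ((-213)·5 − 31·(-17))/554 = -269/277; β = (303·(-17) − 31·(-213))/554 = 726/277.

α = -0.97, β = 2.62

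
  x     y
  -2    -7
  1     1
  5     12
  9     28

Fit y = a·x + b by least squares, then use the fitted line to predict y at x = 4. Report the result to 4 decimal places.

The normal system AᵀA·[a, b]ᵀ = Aᵀy is [[111, 13]; [13, 4]]·[a, b]ᵀ = [327, 34]ᵀ.
Eliminating b: 4·(row 1) − 13·(row 2) gives 275·a = 4·327 − 13·34 = 866, so a = 866/275.
Then b = (34 − 13·(866/275))/4 = -477/275.
At x = 4: ŷ = (866/275)·(4) + (-477/275)·(1) = 2987/275.

ŷ = 10.8618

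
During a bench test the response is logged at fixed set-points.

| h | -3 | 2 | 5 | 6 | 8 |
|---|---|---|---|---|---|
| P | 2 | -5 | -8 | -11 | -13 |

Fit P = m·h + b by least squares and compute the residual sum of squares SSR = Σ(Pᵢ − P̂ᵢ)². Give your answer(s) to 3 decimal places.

SSR = 1.388

The normal system XᵀX·[m, b]ᵀ = XᵀP is [[138, 18]; [18, 5]]·[m, b]ᵀ = [-226, -35]ᵀ.
det = 138·5 − 18² = 366.
m = ((-226)·5 − 18·(-35))/366 = -250/183; b = (138·(-35) − 18·(-226))/366 = -127/61.
Residuals: -1/61, -34/183, 167/183, -44/61, 2/183; SSR = 254/183.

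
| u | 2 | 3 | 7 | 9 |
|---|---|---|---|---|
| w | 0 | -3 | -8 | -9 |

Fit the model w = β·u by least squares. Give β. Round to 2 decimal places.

From the data, Σu·u = 143.
And Σu·w = -146.
AᵀA·[β]ᵀ = Aᵀw becomes [[143]]·[β]ᵀ = [-146]ᵀ.
β = (-146)/143 = -1.02098.

β = -1.02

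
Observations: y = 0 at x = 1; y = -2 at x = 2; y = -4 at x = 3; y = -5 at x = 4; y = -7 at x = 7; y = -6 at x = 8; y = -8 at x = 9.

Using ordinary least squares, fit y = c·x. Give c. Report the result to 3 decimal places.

Entries of AᵀA: Σx·x = 224.
For Aᵀy: Σx·y = -205.
Normal equations: [[224]]·[c]ᵀ = [-205]ᵀ.
c = (-205)/224 = -0.915179.

c = -0.915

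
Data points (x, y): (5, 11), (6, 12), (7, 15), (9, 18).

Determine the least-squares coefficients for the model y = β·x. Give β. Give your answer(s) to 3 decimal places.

β = 2.063

Setting ∂/∂β … = 0 gives: 191·β = 394.
β = 394/191 = 2.06283.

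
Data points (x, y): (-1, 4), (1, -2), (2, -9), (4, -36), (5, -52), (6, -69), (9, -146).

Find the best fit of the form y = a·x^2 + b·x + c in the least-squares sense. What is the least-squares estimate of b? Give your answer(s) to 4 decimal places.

Setting ∂/∂a … = 0 gives: 8756·a + 1142·b + 164·c = -16220;  1142·a + 164·b + 26·c = -2156;  164·a + 26·b + 7·c = -310.
(Σx^2·x^2 = 8756, Σx^2·x = 1142, Σx^2 = 164, Σx·x = 164, Σx = 26, Σ1 = 7, Σx^2·y = -16220, Σx·y = -2156, Σy = -310.)
Row-reducing yields a = -40060/27643, b = -95258/27643, c = 68174/27643.

b = -3.4460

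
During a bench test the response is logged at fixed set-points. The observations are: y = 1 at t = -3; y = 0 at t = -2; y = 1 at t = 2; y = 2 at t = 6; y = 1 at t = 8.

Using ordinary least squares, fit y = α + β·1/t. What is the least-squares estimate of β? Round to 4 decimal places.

β = 1.0191

With design matrix X, XᵀX = [[5, -1/24]; [-1/24, 377/576]] and Xᵀy = [5, 5/8]ᵀ.
Eliminating β: (377/576)·(row 1) − (-1/24)·(row 2) gives (157/48)·α = (377/576)·5 − (-1/24)·(5/8) = 475/144, so α = 475/471.
Then β = ((5/8) − (-1/24)·(475/471))/(377/576) = 160/157.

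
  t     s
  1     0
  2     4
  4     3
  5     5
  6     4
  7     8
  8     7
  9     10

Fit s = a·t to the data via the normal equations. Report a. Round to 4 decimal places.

a = 0.9819

From the data, Σt·t = 276.
Right-hand side: Σt·s = 271.
MᵀM·[a]ᵀ = Mᵀs becomes [[276]]·[a]ᵀ = [271]ᵀ.
Hence a = 271 / 276 ≈ 0.981884.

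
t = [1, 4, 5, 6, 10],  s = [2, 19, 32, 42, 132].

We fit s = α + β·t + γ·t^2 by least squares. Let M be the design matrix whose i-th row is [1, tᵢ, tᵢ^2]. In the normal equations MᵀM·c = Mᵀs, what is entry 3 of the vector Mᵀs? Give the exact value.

Entry 3 ↔ basis t^2, so (Mᵀs)_{3} = Σᵢ (t^2)·sᵢ = (1)·(2) + (16)·(19) + (25)·(32) + (36)·(42) + (100)·(132) = 15818.

15818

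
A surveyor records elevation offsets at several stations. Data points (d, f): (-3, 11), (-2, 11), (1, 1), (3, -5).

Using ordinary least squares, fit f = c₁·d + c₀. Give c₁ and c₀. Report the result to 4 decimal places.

With design matrix M, MᵀM = [[23, -1]; [-1, 4]] and Mᵀf = [-69, 18]ᵀ.
Determinant 23·4 − (-1)² = 91.
c₁ = ((-69)·4 − (-1)·18)/91 = -258/91; c₀ = (23·18 − (-1)·(-69))/91 = 345/91.

c₁ = -2.8352, c₀ = 3.7912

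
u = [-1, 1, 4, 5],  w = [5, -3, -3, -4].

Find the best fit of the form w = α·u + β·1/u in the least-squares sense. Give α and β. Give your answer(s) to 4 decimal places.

With design matrix M, MᵀM = [[43, 4]; [4, 841/400]] and Mᵀw = [-40, -191/20]ᵀ.
det = 43·(841/400) − 4² = 29763/400.
α = ((-40)·(841/400) − 4·(-191/20))/(29763/400) = -2040/3307; β = (43·(-191/20) − 4·(-40))/(29763/400) = -11140/3307.

α = -0.6169, β = -3.3686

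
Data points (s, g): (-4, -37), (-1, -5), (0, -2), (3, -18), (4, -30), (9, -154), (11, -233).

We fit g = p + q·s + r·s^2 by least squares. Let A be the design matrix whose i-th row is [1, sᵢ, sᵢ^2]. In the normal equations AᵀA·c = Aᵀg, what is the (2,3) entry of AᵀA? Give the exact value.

Row 2 ↔ basis s, column 3 ↔ basis s^2, so (AᵀA)_{2,3} = Σᵢ (s)·(s^2) = (-4)·(16) + (-1)·(1) + (0)·(0) + (3)·(9) + (4)·(16) + (9)·(81) + (11)·(121) = 2086.

2086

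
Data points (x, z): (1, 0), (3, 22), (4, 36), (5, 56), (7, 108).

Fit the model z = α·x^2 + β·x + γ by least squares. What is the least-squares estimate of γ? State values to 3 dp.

From the data, Σx^2·x^2 = 3364, Σx^2·x = 560, Σx^2 = 100, Σx·x = 100, Σx = 20, Σ1 = 5.
Moment sums: Σx^2·z = 7466, Σx·z = 1246, Σz = 222.
Solving the 3×3 system (Gaussian elimination) gives α = 27/14, β = 173/70, γ = -142/35.

γ = -4.057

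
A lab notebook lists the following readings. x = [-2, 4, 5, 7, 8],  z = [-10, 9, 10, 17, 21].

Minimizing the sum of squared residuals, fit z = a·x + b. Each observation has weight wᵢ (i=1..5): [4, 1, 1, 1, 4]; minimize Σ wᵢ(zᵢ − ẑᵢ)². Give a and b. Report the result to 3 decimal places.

a = 3.076, b = -3.913

The normal system MᵀWM·[a, b]ᵀ = MᵀWz is [[362, 40]; [40, 11]]·[a, b]ᵀ = [957, 80]ᵀ.
Determinant 362·11 − 40² = 2382.
a = (957·11 − 40·80)/2382 = 7327/2382; b = (362·80 − 40·957)/2382 = -4660/1191.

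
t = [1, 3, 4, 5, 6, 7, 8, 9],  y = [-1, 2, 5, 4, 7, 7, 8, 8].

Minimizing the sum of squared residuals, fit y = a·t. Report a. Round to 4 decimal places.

a = 0.9680

From the data, Σt·t = 281.
And Σt·y = 272.
Normal equations: [[281]]·[a]ᵀ = [272]ᵀ.
Hence a = 272 / 281 ≈ 0.967972.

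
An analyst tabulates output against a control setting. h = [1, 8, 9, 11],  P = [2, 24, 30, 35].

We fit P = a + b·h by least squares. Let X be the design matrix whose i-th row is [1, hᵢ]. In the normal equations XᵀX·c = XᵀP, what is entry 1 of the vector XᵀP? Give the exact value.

91

Entry 1 ↔ basis 1, so (XᵀP)_{1} = Σᵢ Pᵢ = (1)·(2) + (1)·(24) + (1)·(30) + (1)·(35) = 91.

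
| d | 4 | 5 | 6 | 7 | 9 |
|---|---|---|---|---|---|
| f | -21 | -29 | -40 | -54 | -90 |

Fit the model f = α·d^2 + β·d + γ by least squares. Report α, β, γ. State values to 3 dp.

The normal equations are: 11139·α + 1477·β + 207·γ = -12437;  1477·α + 207·β + 31·γ = -1657;  207·α + 31·β + 5·γ = -234.
Inverting the 3×3 Gram matrix, [α, β, γ]ᵀ = [-1927/1358, 6287/1358, -11378/679]ᵀ.

α = -1.419, β = 4.630, γ = -16.757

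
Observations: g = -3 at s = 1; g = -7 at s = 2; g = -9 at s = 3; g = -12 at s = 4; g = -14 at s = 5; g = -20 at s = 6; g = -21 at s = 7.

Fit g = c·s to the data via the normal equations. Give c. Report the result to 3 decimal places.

c = -3.064

Entries of AᵀA: Σs·s = 140.
For Aᵀg: Σs·g = -429.
Normal equations: [[140]]·[c]ᵀ = [-429]ᵀ.
Hence c = -429 / 140 ≈ -3.06429.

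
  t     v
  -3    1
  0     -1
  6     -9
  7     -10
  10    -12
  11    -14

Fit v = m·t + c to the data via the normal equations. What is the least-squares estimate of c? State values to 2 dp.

With design matrix M, MᵀM = [[315, 31]; [31, 6]] and Mᵀv = [-401, -45]ᵀ.
Eliminating c: 6·(row 1) − 31·(row 2) gives 929·m = 6·(-401) − 31·(-45) = -1011, so m = -1011/929.
Then c = ((-45) − 31·(-1011/929))/6 = -1744/929.

c = -1.88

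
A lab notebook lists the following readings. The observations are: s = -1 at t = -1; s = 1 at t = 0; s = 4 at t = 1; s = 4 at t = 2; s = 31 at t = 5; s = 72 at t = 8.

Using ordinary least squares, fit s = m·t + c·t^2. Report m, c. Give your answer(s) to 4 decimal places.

Normal-equation sums: Σt·t = 95, Σt·t^2 = 645, Σt^2·t^2 = 4739.
And Σt·s = 744, Σt^2·s = 5402.
AᵀA·[m, c]ᵀ = Aᵀs becomes [[95, 645]; [645, 4739]]·[m, c]ᵀ = [744, 5402]ᵀ.
Determinant 95·4739 − 645² = 34180.
m = (744·4739 − 645·5402)/34180 = 20763/17090; c = (95·5402 − 645·744)/34180 = 3331/3418.

m = 1.2149, c = 0.9745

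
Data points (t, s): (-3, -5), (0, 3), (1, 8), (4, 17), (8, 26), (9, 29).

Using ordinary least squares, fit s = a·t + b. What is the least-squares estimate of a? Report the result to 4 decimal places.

Forming MᵀM = [[171, 19]; [19, 6]] and Mᵀs = [560, 78]ᵀ gives MᵀM·[a, b]ᵀ = Mᵀs.
det = 171·6 − 19² = 665.
a = (560·6 − 19·78)/665 = 1878/665; b = (171·78 − 19·560)/665 = 142/35.

a = 2.8241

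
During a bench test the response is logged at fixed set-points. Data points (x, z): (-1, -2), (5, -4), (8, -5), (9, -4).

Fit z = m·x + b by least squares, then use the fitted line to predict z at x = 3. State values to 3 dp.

ẑ = -3.185

Entries of AᵀA: Σx·x = 171, Σx = 21, Σ1 = 4.
And Σx·z = -94, Σz = -15.
So AᵀA·[m, b]ᵀ = Aᵀz: [[171, 21]; [21, 4]]·[m, b]ᵀ = [-94, -15]ᵀ.
Δ = 171·4 − 21² = 243.
m = ((-94)·4 − 21·(-15))/243 = -61/243; b = (171·(-15) − 21·(-94))/243 = -197/81.
At x = 3: ẑ = (-61/243)·(3) + (-197/81)·(1) = -86/27.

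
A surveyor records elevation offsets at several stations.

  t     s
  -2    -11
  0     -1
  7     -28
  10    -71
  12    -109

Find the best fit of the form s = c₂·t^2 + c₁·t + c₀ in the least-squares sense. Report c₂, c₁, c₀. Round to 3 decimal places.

Compute the Gram sums: Σt^2·t^2 = 33153, Σt^2·t = 3063, Σt^2 = 297, Σt·t = 297, Σt = 27, Σ1 = 5.
Moment sums: Σt^2·s = -24212, Σt·s = -2192, Σs = -220.
Normal equations: [[33153, 3063, 297]; [3063, 297, 27]; [297, 27, 5]]·[c₂, c₁, c₀]ᵀ = [-24212, -2192, -220]ᵀ.
Inverting the 3×3 Gram matrix, [c₂, c₁, c₀]ᵀ = [-22910/22503, 71675/22503, -5441/7501]ᵀ.

c₂ = -1.018, c₁ = 3.185, c₀ = -0.725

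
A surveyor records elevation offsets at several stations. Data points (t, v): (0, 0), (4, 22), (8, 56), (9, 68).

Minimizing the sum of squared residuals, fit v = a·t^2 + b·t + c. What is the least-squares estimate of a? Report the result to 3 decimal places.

Compute the Gram sums: Σt^2·t^2 = 10913, Σt^2·t = 1305, Σt^2 = 161, Σt·t = 161, Σt = 21, Σ1 = 4.
For Xᵀv: Σt^2·v = 9444, Σt·v = 1148, Σv = 146.
Solving the 3×3 system (Gaussian elimination) gives a = 707/1699, b = 6367/1699, c = 130/1699.

a = 0.416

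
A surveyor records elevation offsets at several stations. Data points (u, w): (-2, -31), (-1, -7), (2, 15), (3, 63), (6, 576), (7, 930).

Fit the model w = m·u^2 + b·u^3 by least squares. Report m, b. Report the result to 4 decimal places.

XᵀX·[m, b]ᵀ = Xᵀw reads: 3811·m + 24825·b = 66802;  24825·m + 165163·b = 445482.
(Σu^2·u^2 = 3811, Σu^2·u^3 = 24825, Σu^3·u^3 = 165163, Σu^2·w = 66802, Σu^3·w = 445482.)
Eliminating b: 165163·(row 1) − 24825·(row 2) gives 13155568·m = 165163·66802 − 24825·445482 = -25871924, so m = -6467981/3288892.
Then b = (445482 − 24825·(-6467981/3288892))/165163 = 9843063/3288892.

m = -1.9666, b = 2.9928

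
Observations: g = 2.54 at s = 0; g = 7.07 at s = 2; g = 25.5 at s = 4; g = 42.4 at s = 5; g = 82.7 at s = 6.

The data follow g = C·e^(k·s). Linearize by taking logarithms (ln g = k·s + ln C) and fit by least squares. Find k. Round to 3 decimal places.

Let Y = ln g. Fitting Y = k·s + ln C by least squares:
Σs = 17.0000, Σ(s)² = 81.0000, Σln g = 14.2891, Σs·ln g = 62.0935.
Normal system: [[81.0000, 17.0000]; [17.0000, 5]]·[k, ln C]ᵀ = [62.0935, 14.2891]ᵀ.
Solving (det = 116.0000): k = 0.58236, ln C = 0.87780.

k = 0.582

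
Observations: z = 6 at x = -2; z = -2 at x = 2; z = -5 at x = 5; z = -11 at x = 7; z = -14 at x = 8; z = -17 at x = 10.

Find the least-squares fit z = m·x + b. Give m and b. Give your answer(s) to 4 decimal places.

m = -1.9271, b = 2.4688

With design matrix A, AᵀA = [[246, 30]; [30, 6]] and Aᵀz = [-400, -43]ᵀ.
det = 246·6 − 30² = 576.
m = ((-400)·6 − 30·(-43))/576 = -185/96; b = (246·(-43) − 30·(-400))/576 = 79/32.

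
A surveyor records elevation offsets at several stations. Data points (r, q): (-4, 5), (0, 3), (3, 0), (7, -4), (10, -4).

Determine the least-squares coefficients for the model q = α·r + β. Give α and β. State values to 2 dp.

Forming AᵀA = [[174, 16]; [16, 5]] and Aᵀq = [-88, 0]ᵀ gives AᵀA·[α, β]ᵀ = Aᵀq.
Δ = 174·5 − 16² = 614.
α = ((-88)·5 − 16·0)/614 = -220/307; β = (174·0 − 16·(-88))/614 = 704/307.

α = -0.72, β = 2.29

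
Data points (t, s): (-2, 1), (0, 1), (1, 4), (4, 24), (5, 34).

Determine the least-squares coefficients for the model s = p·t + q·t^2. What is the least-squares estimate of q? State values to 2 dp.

Setting ∂/∂p … = 0 gives: 46·p + 182·q = 268;  182·p + 898·q = 1242.
(Σt·t = 46, Σt·t^2 = 182, Σt^2·t^2 = 898, Σt·s = 268, Σt^2·s = 1242.)
det = 46·898 − 182² = 8184.
p = (268·898 − 182·1242)/8184 = 3655/2046; q = (46·1242 − 182·268)/8184 = 2089/2046.

q = 1.02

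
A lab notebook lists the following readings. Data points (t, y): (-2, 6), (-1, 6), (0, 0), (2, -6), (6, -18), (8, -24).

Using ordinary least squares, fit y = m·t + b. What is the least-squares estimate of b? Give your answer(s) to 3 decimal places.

b = 0.755

Sums needed: Σt·t = 109, Σt = 13, Σ1 = 6.
For Xᵀy: Σt·y = -330, Σy = -36.
XᵀX·[m, b]ᵀ = Xᵀy becomes [[109, 13]; [13, 6]]·[m, b]ᵀ = [-330, -36]ᵀ.
Eliminating b: 6·(row 1) − 13·(row 2) gives 485·m = 6·(-330) − 13·(-36) = -1512, so m = -1512/485.
Then b = ((-36) − 13·(-1512/485))/6 = 366/485.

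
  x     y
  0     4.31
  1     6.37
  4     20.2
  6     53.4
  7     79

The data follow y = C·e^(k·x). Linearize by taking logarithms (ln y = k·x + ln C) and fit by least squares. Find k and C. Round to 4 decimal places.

k = 0.4175, C = 4.1789

Taking logs, ln y = k·x + ln C, so regress ln y on x.
Σx = 18.0000, Σ(x)² = 102.0000, Σln y = 14.6655, Σx·ln y = 68.3273.
Equations: 102.0000·k + 18.0000·ln C = 68.3273;  18.0000·k + 5·ln C = 14.6655.
Solving (det = 186.0000): k = 0.41752, ln C = 1.43004, so C = exp(1.43004) = 4.17885.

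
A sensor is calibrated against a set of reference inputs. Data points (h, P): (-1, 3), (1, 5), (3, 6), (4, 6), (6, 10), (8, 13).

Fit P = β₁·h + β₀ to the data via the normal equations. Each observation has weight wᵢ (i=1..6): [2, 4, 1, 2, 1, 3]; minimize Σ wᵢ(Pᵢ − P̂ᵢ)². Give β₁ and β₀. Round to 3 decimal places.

β₁ = 1.087, β₀ = 3.557

The normal equations are: 275·β₁ + 43·β₀ = 452;  43·β₁ + 13·β₀ = 93.
Eliminating β₀: 13·(row 1) − 43·(row 2) gives 1726·β₁ = 13·452 − 43·93 = 1877, so β₁ = 1877/1726.
Then β₀ = (93 − 43·(1877/1726))/13 = 6139/1726.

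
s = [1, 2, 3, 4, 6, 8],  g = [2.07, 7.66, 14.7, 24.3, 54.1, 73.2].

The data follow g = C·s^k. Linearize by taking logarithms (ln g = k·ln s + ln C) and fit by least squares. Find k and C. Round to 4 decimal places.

k = 1.7400, C = 2.1743

With ln gᵢ as the transformed response and ln sᵢ as the regressor:
AᵀA = [[11.1437, 7.0493]; [7.0493, 6]], rhs = [24.8652, 16.9259]ᵀ  (here Σln s = 7.0493, Σ(ln s)² = 11.1437, Σln g = 16.9259, Σln s·ln g = 24.8652).
Δ = 11.1437·6 − (7.0493)² = 17.1702; k = (24.8652·6 − 7.0493·16.9259)/17.1702 = 1.73999, ln C = (11.1437·16.9259 − 7.0493·24.8652)/17.1702 = 0.77672, so C = exp(0.77672) = 2.17432.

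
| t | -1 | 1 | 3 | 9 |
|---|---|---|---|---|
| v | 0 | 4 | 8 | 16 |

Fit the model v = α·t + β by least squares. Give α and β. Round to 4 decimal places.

α = 1.5714, β = 2.2857

With design matrix X, XᵀX = [[92, 12]; [12, 4]] and Xᵀv = [172, 28]ᵀ.
Eliminating β: 4·(row 1) − 12·(row 2) gives 224·α = 4·172 − 12·28 = 352, so α = 11/7.
Then β = (28 − 12·(11/7))/4 = 16/7.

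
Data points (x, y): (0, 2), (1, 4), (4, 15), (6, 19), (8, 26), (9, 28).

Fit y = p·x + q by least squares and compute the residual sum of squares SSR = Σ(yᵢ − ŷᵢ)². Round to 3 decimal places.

SSR = 3.228

Setting ∂/∂p … = 0 gives: 198·p + 28·q = 638;  28·p + 6·q = 94.
Eliminating q: 6·(row 1) − 28·(row 2) gives 404·p = 6·638 − 28·94 = 1196, so p = 299/101.
Then q = (94 − 28·(299/101))/6 = 187/101.
Residuals: 15/101, -82/101, 132/101, -62/101, 47/101, -50/101; SSR = 326/101.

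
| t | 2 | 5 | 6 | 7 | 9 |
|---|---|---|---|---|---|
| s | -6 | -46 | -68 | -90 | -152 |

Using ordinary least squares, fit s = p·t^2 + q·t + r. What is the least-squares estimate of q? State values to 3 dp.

From the data, Σt^2·t^2 = 10899, Σt^2·t = 1421, Σt^2 = 195, Σt·t = 195, Σt = 29, Σ1 = 5.
Right-hand side: Σt^2·s = -20344, Σt·s = -2648, Σs = -362.
Solving the 3×3 system (Gaussian elimination) gives p = -1222/653, q = -139/653, r = 1187/653.

q = -0.213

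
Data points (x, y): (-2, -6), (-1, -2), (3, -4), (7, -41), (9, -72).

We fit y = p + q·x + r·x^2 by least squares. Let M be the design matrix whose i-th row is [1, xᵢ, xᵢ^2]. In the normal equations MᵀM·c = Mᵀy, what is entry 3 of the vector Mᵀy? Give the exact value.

Entry 3 ↔ basis x^2, so (Mᵀy)_{3} = Σᵢ (x^2)·yᵢ = (4)·(-6) + (1)·(-2) + (9)·(-4) + (49)·(-41) + (81)·(-72) = -7903.

-7903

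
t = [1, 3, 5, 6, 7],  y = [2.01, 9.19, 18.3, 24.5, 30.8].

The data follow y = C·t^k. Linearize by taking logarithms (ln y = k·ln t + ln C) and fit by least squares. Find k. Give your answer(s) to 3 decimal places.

With ln yᵢ as the transformed response and ln tᵢ as the regressor:
XᵀX = [[10.7942, 6.4457]; [6.4457, 5]], rhs = [19.5162, 12.4493]ᵀ  (here Σln t = 6.4457, Σ(ln t)² = 10.7942, Σln y = 12.4493, Σln t·ln y = 19.5162).
Δ = 10.7942·5 − (6.4457)² = 12.4237; k = (19.5162·5 − 6.4457·12.4493)/12.4237 = 1.39540, ln C = (10.7942·12.4493 − 6.4457·19.5162)/12.4237 = 0.69099.

k = 1.395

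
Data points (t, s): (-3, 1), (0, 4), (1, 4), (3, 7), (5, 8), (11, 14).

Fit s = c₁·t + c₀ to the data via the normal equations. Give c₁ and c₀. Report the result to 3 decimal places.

Sums needed: Σt·t = 165, Σt = 17, Σ1 = 6.
And Σt·s = 216, Σs = 38.
det = 165·6 − 17² = 701.
c₁ = (216·6 − 17·38)/701 = 650/701; c₀ = (165·38 − 17·216)/701 = 2598/701.

c₁ = 0.927, c₀ = 3.706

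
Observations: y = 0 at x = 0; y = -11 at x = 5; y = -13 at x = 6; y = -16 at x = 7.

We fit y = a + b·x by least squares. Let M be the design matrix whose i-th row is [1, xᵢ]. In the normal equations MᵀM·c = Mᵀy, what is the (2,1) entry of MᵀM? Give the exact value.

Row 2 ↔ basis x, column 1 ↔ basis 1, so (MᵀM)_{2,1} = Σᵢ x = (0)·(1) + (5)·(1) + (6)·(1) + (7)·(1) = 18.

18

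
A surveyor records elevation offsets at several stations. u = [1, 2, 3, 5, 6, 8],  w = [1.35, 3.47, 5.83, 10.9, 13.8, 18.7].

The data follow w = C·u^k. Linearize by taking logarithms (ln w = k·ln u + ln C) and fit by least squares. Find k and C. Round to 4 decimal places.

k = 1.2682, C = 1.4018

Taking logs, ln w = k·ln u + ln C, so regress ln w on ln u.
Σln u = 7.2724, Σ(ln u)² = 11.8122, Σln w = 11.2492, Σln u·ln w = 17.4363.
Equations: 11.8122·k + 7.2724·ln C = 17.4363;  7.2724·k + 6·ln C = 11.2492.
Δ = 11.8122·6 − (7.2724)² = 17.9853; k = (17.4363·6 − 7.2724·11.2492)/17.9853 = 1.26820, ln C = (11.8122·11.2492 − 7.2724·17.4363)/17.9853 = 0.33773, so C = exp(0.33773) = 1.40177.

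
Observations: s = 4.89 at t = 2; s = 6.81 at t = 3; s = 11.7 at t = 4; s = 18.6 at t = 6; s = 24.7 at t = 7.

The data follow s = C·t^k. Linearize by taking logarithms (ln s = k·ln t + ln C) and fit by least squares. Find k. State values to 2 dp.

With ln sᵢ as the transformed response and ln tᵢ as the regressor:
Sums: Σln t = 6.9157, Σ(ln t)² = 10.6062, Σln s = 12.0951, Σln t·ln s = 18.0952.
Normal system: [[10.6062, 6.9157]; [6.9157, 5]]·[k, ln C]ᵀ = [18.0952, 12.0951]ᵀ.
Δ = 10.6062·5 − (6.9157)² = 5.2037; k = (18.0952·5 − 6.9157·12.0951)/5.2037 = 1.31241, ln C = (10.6062·12.0951 − 6.9157·18.0952)/5.2037 = 0.60378.

k = 1.31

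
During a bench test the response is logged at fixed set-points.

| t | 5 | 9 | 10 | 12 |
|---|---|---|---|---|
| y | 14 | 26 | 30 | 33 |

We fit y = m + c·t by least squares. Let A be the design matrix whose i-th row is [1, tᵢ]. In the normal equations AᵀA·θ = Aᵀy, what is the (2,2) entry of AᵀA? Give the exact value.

Row 2 ↔ basis t, column 2 ↔ basis t, so (AᵀA)_{2,2} = Σᵢ (t)·(t) = (5)·(5) + (9)·(9) + (10)·(10) + (12)·(12) = 350.

350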